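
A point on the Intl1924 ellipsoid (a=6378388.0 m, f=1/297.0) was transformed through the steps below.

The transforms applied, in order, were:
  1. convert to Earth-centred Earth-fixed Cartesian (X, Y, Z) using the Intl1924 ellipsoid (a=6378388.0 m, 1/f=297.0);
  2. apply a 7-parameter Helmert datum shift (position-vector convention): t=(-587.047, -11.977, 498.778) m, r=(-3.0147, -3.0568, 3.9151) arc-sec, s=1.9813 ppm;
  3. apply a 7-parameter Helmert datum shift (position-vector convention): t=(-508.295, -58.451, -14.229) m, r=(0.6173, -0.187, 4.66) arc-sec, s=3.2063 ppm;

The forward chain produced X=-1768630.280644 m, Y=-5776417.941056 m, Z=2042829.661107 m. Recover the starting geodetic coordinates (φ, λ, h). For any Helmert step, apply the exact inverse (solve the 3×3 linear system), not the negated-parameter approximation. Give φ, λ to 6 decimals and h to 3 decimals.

start: X=-1768630.2806, Y=-5776417.9411, Z=2042829.6611 m
→ Helmert⁻¹: X=-1768244.9644, Y=-5776294.9069, Z=2042856.2303
→ Helmert⁻¹: X=-1767733.7877, Y=-5776267.7816, Z=2042295.1791
→ geod (Bowring, a=6378388.000): φ=18.79738300°, λ=-107.01588700°, h=432.4030 m

φ=18.797383°, λ=-107.015887°, h=432.403 m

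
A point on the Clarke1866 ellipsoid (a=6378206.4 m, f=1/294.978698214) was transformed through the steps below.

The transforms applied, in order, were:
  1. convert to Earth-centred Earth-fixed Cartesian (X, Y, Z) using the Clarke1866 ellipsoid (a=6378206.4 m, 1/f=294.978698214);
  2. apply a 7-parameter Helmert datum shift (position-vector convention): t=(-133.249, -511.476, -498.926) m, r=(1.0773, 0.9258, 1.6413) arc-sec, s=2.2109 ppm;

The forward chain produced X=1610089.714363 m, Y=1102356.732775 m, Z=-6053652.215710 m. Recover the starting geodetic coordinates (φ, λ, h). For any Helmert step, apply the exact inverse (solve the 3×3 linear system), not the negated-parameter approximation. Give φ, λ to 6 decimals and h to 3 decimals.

φ=-72.242542°, λ=34.406213°, h=1391.115 m

start: X=1610089.7144, Y=1102356.7328, Z=-6053652.2157 m
→ Helmert⁻¹: X=1610255.3477, Y=1102821.3423, Z=-6053138.4393
→ geod (Bowring, a=6378206.400): φ=-72.24254200°, λ=34.40621300°, h=1391.1150 m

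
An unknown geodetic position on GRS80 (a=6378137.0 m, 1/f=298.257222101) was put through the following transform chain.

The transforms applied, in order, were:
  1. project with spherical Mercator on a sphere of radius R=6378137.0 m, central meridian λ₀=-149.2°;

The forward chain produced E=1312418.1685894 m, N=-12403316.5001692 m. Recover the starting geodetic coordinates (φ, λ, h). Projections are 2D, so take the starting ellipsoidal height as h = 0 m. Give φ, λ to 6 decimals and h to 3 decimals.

φ=-73.719749°, λ=-137.410347°, h=0.000 m

start: E=1312418.1686, N=-12403316.5002 m
→ merc⁻¹: φ=-73.71974900°, λ=-137.41034700°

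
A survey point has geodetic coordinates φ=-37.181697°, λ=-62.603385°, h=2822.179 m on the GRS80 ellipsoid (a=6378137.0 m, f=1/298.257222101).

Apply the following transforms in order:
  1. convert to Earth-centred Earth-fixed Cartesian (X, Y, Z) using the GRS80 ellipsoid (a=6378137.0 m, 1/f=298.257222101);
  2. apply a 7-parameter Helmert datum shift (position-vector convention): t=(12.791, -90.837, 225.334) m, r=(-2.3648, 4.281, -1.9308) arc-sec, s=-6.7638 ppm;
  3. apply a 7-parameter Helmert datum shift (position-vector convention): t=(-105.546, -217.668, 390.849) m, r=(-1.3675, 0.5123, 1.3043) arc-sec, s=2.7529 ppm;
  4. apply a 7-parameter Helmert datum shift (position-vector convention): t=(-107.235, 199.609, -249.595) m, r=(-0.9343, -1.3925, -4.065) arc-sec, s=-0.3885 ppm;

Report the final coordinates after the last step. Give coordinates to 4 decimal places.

X=2341810.7438 m, Y=-4519419.4142 m, Z=-3834736.5479 m

start: φ=-37.181697°, λ=-62.603385°, h=2822.179 m
→ ECEF (a=6378137.000, f=1/298.257222101): X=2342187.0695, Y=-4519190.3665, Z=-3835183.6370
→ Helmert 7p (PV): X=2342062.1174, Y=-4519316.5308, Z=-3834929.1624
→ Helmert 7p (PV): X=2341982.0716, Y=-4519557.2551, Z=-3834524.7252
→ Helmert 7p (PV): X=2341810.7438, Y=-4519419.4142, Z=-3834736.5479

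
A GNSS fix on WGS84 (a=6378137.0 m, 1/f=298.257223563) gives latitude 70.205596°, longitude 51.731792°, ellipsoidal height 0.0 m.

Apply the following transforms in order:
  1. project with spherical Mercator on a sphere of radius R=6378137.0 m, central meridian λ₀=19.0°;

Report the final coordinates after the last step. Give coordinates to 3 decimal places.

E=3643686.418 m, N=11135964.499 m

start: φ=70.205596°, λ=51.731792°, h=0.000 m
→ merc (R=6378137.0, λ₀=19.0°): E=3643686.4182, N=11135964.4989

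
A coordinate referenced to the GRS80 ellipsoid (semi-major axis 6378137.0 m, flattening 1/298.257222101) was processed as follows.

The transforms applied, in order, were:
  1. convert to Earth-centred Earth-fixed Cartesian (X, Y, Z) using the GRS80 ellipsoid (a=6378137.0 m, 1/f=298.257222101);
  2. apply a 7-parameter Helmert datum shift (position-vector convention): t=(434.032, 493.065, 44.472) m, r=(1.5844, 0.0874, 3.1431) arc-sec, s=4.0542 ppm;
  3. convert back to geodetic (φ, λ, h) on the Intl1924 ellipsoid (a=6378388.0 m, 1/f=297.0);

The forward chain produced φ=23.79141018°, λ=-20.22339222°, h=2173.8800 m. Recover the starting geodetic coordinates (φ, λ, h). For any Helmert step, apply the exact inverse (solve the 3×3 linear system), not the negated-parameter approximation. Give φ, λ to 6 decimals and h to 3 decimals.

start: φ=23.791410°, λ=-20.223392°, h=2173.880 m
→ ECEF (a=6378388.000, f=1/297.0): X=5481418.6328, Y=-2019310.6056, Z=2558071.6293
→ Helmert⁻¹: X=5480930.5170, Y=-2019859.3521, Z=2558034.6244
→ geod (Bowring, a=6378137.000): φ=23.79147400°, λ=-20.23009800°, h=2149.6310 m

φ=23.791474°, λ=-20.230098°, h=2149.631 m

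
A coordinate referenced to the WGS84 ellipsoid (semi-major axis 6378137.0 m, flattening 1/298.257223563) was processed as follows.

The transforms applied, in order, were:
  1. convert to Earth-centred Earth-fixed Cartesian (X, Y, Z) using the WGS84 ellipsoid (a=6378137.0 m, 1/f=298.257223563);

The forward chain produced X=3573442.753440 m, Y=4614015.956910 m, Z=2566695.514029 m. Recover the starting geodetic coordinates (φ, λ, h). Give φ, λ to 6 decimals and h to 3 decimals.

φ=23.882290°, λ=52.243092°, h=809.297 m

start: X=3573442.7534, Y=4614015.9569, Z=2566695.5140 m
→ geod (Bowring, a=6378137.000): φ=23.88229000°, λ=52.24309200°, h=809.2970 m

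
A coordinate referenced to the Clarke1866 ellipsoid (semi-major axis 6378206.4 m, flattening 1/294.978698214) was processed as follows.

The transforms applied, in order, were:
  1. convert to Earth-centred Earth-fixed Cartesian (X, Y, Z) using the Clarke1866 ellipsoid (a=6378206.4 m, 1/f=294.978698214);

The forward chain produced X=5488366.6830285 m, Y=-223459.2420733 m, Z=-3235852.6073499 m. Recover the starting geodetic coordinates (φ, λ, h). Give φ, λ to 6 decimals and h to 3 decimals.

φ=-30.672551°, λ=-2.331514°, h=2559.387 m

start: X=5488366.6830, Y=-223459.2421, Z=-3235852.6073 m
→ geod (Bowring, a=6378206.400): φ=-30.67255100°, λ=-2.33151400°, h=2559.3870 m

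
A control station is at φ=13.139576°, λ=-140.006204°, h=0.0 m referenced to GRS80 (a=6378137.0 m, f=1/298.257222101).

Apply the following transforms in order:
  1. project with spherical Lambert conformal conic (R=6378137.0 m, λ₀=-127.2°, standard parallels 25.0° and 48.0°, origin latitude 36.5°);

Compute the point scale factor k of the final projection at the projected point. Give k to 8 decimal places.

start: φ=13.139576°, λ=-140.006204°, h=0.000 m
→ into lcc (λ₀=-127.2°): φ=13.13957600°, λ−λ₀=-12.80620400°
scale k = 1.06143148

1.06143148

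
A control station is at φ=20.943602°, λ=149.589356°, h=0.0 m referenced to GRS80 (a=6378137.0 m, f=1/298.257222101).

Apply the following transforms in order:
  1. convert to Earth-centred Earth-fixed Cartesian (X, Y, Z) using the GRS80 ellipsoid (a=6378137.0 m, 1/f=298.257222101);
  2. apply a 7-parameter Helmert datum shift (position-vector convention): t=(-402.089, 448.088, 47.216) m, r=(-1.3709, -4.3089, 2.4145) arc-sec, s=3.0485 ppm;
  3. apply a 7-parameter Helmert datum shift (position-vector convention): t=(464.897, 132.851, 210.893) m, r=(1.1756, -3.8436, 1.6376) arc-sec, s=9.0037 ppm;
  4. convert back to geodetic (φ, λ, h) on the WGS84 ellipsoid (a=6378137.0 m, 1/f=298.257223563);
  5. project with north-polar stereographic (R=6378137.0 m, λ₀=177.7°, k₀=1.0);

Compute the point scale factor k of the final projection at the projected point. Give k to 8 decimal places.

1.47336247

start: φ=20.943602°, λ=149.589356°, h=0.000 m
→ ECEF (a=6378137.000, f=1/298.257222101): X=-5139417.4327, Y=3016561.8446, Z=2265564.4575
→ Helmert 7p (PV): X=-5139917.8288, Y=3016974.0250, Z=2265491.1675
→ Helmert 7p (PV): X=-5139565.3792, Y=3017080.3199, Z=2265643.8740
→ geod (Bowring, a=6378137.000): φ=20.94301265°, λ=149.58577720°, h=392.6706 m
→ into stereo (λ₀=177.7°): φ=20.94301265°, λ−λ₀=-28.11422280°
scale k = 1.47336247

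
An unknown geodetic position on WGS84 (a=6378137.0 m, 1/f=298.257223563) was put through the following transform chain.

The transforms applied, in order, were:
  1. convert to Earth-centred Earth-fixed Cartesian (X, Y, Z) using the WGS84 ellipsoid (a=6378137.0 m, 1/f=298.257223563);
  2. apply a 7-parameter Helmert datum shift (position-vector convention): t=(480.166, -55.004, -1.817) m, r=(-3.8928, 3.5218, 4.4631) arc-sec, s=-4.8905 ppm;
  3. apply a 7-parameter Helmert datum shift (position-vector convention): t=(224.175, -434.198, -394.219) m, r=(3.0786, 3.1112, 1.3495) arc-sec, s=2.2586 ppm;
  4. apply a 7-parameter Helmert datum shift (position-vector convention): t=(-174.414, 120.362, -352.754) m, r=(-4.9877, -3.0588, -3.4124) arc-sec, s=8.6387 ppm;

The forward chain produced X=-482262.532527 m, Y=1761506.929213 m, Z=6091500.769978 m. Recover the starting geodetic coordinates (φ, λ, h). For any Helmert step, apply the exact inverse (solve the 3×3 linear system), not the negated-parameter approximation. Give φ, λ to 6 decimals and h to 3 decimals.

φ=73.414917°, λ=105.328082°, h=1705.192 m

start: X=-482262.5325, Y=1761506.9292, Z=6091500.7700 m
→ Helmert⁻¹: X=-482022.7521, Y=1761216.0694, Z=6091850.6349
→ Helmert⁻¹: X=-482326.2034, Y=1761740.3731, Z=6092197.5240
→ Helmert⁻¹: X=-482874.6316, Y=1761699.4635, Z=6092254.1387
→ geod (Bowring, a=6378137.000): φ=73.41491700°, λ=105.32808200°, h=1705.1920 m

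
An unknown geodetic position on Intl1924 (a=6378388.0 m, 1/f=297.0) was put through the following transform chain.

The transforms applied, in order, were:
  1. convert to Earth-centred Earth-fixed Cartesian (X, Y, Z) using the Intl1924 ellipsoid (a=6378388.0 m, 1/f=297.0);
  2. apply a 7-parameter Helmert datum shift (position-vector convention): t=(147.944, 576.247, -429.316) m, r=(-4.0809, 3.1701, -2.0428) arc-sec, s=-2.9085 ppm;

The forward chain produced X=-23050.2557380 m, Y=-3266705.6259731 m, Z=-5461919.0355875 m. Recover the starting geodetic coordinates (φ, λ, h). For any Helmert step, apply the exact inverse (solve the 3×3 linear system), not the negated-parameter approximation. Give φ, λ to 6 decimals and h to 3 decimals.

start: X=-23050.2557, Y=-3266705.6260, Z=-5461919.0356 m
→ Helmert⁻¹: X=-23081.9705, Y=-3267183.5486, Z=-5461570.5996
→ geod (Bowring, a=6378388.000): φ=-59.28090100°, λ=-90.40477600°, h=1706.5380 m

φ=-59.280901°, λ=-90.404776°, h=1706.538 m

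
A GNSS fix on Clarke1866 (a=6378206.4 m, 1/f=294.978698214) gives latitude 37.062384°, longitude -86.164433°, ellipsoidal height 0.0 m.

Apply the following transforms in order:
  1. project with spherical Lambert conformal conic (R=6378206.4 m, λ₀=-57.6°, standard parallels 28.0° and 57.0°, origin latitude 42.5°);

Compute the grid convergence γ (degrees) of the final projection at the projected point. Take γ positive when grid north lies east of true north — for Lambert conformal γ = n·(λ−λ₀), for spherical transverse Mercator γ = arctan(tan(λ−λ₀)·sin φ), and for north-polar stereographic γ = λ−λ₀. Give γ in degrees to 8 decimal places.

start: φ=37.062384°, λ=-86.164433°, h=0.000 m
→ into lcc (λ₀=-57.6°): φ=37.06238400°, λ−λ₀=-28.56443300°
convergence γ = -19.51227922°

-19.51227922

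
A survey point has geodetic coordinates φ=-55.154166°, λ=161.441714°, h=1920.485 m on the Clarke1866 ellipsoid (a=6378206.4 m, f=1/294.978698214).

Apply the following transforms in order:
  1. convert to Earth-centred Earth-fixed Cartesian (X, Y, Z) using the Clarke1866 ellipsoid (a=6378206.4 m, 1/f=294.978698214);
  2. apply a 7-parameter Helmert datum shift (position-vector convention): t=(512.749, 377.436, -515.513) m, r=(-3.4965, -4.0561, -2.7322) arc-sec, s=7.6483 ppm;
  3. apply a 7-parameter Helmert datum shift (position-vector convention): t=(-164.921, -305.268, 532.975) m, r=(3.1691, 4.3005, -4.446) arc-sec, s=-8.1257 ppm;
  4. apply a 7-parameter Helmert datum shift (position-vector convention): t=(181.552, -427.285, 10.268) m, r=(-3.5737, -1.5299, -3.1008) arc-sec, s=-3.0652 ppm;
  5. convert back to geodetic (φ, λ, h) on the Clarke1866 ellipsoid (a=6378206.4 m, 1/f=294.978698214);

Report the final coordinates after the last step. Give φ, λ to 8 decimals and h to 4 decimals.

φ=-55.15923789°, λ=161.44279967°, h=1524.1275 m

start: φ=-55.154166°, λ=161.441714°, h=1920.485 m
→ ECEF (a=6378206.400, f=1/294.978698214): X=-3463756.7680, Y=1162876.2408, Z=-5212582.6972
→ Helmert 7p (PV): X=-3463152.6034, Y=1163220.0906, Z=-5213225.9039
→ Helmert 7p (PV): X=-3463373.0029, Y=1163060.1141, Z=-5212560.4918
→ Helmert 7p (PV): X=-3463124.6883, Y=1162591.0178, Z=-5212580.0855
→ geod (Bowring, a=6378206.400): φ=-55.15923789°, λ=161.44279967°, h=1524.1275 m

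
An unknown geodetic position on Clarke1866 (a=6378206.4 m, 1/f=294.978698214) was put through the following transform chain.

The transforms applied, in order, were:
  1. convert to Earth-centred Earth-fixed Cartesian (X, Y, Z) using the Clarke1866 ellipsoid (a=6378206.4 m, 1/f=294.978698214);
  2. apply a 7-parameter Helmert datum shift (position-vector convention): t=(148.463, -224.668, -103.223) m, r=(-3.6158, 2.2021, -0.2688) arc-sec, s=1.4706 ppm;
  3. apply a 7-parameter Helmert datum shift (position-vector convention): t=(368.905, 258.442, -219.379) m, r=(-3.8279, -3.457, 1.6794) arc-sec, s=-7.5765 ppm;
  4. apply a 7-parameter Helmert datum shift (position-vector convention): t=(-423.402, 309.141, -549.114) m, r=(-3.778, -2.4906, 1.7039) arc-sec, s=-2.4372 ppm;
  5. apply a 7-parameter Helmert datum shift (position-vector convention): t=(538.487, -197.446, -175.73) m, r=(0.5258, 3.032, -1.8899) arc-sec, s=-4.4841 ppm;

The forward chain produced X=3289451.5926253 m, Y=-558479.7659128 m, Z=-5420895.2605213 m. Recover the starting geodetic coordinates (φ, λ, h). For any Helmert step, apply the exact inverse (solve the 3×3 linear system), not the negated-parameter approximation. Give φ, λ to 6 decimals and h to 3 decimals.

start: X=3289451.5926, Y=-558479.7659, Z=-5420895.2605 m
→ Helmert⁻¹: X=3289012.6504, Y=-558268.5059, Z=-5420694.0676
→ Helmert⁻¹: X=3289374.0080, Y=-558506.9030, Z=-5420208.1118
→ Helmert⁻¹: X=3288934.6326, Y=-558695.7698, Z=-5420095.2886
→ Helmert⁻¹: X=3288839.9247, Y=-558370.9833, Z=-5419958.7712
→ geod (Bowring, a=6378206.400): φ=-58.56172000°, λ=-9.63565400°, h=1788.4010 m

φ=-58.561720°, λ=-9.635654°, h=1788.401 m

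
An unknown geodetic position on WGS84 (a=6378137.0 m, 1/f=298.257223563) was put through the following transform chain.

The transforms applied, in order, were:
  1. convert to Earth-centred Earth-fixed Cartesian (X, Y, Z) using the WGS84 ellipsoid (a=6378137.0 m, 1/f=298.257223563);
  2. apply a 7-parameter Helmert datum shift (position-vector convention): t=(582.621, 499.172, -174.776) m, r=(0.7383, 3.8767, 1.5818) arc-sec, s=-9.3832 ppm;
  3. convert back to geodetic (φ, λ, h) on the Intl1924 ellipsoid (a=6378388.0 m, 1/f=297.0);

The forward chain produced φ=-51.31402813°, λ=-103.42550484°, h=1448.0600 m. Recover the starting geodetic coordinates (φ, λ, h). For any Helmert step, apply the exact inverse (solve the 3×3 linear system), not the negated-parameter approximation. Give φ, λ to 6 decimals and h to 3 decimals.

start: φ=-51.314028°, λ=-103.425505°, h=1448.060 m
→ ECEF (a=6378388.000, f=1/297.0): X=-927775.6371, Y=-3886719.1045, Z=-4956683.1535
→ Helmert⁻¹: X=-928303.6224, Y=-3887265.3738, Z=-4956558.4191
→ geod (Bowring, a=6378137.000): φ=-51.30793900°, λ=-103.43104900°, h=1954.8830 m

φ=-51.307939°, λ=-103.431049°, h=1954.883 m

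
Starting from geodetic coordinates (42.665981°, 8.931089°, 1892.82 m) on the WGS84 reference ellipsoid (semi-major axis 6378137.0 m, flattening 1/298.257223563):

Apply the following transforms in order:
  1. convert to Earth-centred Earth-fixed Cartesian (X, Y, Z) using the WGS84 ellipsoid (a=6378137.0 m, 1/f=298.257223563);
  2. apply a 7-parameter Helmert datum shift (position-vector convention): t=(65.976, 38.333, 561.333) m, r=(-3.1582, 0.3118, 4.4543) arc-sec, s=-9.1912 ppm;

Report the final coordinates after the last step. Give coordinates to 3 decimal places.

X=4641619.630 m, Y=729634.301 m, Z=4302076.960 m

start: φ=42.665981°, λ=8.931089°, h=1892.820 m
→ ECEF (a=6378137.000, f=1/298.257223563): X=4641605.5660, Y=729436.5750, Z=4301573.3485
→ Helmert 7p (PV): X=4641619.6304, Y=729634.3008, Z=4302076.9599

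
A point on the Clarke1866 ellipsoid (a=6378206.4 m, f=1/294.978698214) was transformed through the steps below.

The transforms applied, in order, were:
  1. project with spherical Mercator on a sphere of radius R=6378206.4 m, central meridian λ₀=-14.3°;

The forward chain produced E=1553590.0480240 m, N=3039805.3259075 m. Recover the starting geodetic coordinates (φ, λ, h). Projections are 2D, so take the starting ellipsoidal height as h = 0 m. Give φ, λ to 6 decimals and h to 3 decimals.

start: E=1553590.0480, N=3039805.3259 m
→ merc⁻¹: φ=26.32808100°, λ=-0.34401500°

φ=26.328081°, λ=-0.344015°, h=0.000 m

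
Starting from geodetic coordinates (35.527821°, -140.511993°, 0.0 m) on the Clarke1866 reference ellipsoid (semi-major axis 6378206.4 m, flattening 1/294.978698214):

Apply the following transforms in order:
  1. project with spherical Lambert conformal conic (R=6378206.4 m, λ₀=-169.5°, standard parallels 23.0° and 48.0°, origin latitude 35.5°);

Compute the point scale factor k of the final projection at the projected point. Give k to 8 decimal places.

0.97624383

start: φ=35.527821°, λ=-140.511993°, h=0.000 m
→ into lcc (λ₀=-169.5°): φ=35.52782100°, λ−λ₀=28.98800700°
scale k = 0.97624383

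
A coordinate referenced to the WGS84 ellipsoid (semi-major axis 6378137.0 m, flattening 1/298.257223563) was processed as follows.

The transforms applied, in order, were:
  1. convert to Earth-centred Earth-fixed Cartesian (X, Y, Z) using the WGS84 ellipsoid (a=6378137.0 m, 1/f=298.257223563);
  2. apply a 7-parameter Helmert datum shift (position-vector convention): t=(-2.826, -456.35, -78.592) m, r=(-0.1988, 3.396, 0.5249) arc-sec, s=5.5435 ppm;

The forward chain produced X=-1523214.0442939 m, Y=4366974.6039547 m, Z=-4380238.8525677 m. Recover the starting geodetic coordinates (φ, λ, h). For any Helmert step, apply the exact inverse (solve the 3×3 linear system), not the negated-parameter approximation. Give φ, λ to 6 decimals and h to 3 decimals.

start: X=-1523214.0443, Y=4366974.6040, Z=-4380238.8526 m
→ Helmert⁻¹: X=-1523119.5442, Y=4367414.8409, Z=-4380156.8470
→ geod (Bowring, a=6378137.000): φ=-43.63226800°, λ=109.22602600°, h=2242.0090 m

φ=-43.632268°, λ=109.226026°, h=2242.009 m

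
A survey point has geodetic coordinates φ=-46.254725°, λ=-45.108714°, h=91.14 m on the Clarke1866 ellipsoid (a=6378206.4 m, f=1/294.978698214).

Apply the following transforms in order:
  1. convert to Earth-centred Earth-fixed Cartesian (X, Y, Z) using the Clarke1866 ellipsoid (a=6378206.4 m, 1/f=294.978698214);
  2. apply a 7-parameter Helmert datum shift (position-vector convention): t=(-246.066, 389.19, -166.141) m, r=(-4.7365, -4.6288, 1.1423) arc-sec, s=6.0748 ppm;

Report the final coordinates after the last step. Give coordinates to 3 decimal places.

start: φ=-46.254725°, λ=-45.108714°, h=91.140 m
→ ECEF (a=6378206.400, f=1/294.978698214): X=3118139.6618, Y=-3129994.9944, Z=-4584732.5681
→ Helmert 7p (PV): X=3118032.7588, Y=-3129712.8309, Z=-4584784.7106

X=3118032.759 m, Y=-3129712.831 m, Z=-4584784.711 m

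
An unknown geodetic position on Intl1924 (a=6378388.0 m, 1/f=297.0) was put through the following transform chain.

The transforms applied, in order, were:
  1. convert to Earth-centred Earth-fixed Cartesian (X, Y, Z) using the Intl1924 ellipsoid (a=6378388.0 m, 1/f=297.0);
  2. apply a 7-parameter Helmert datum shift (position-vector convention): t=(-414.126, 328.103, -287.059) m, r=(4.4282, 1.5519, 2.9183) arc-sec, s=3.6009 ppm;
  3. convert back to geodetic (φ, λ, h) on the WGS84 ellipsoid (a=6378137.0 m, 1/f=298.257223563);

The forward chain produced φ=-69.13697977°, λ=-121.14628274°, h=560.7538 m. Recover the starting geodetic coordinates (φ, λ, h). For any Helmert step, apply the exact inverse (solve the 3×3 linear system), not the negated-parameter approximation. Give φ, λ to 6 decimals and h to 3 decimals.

φ=-69.135226°, λ=-121.131294°, h=121.897 m

start: φ=-69.136980°, λ=-121.146283°, h=560.754 m
→ ECEF (a=6378137.000, f=1/298.257223563): X=-1178416.8097, Y=-1949920.8555, Z=-5937955.7469
→ Helmert⁻¹: X=-1177981.3625, Y=-1950352.7412, Z=-5937614.2987
→ geod (Bowring, a=6378388.000): φ=-69.13522600°, λ=-121.13129400°, h=121.8970 m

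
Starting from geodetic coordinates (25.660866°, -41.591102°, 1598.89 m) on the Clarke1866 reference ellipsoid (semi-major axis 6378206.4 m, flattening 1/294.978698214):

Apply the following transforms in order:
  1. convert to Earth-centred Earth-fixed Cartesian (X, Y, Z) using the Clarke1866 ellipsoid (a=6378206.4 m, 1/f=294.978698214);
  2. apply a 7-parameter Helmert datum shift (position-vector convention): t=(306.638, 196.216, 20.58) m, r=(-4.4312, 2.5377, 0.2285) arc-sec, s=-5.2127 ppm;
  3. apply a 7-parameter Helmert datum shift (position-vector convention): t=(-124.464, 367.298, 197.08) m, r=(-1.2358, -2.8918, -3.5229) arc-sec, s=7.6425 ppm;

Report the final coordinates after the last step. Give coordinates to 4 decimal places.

X=4303727.2087 m, Y=-3819159.1910 m, Z=2746117.5049 m

start: φ=25.660866°, λ=-41.591102°, h=1598.890 m
→ ECEF (a=6378206.400, f=1/294.978698214): X=4303600.2933, Y=-3819720.1228, Z=2745780.8371
→ Helmert 7p (PV): X=4303922.5109, Y=-3819440.2407, Z=2745816.2156
→ Helmert 7p (PV): X=4303727.2087, Y=-3819159.1910, Z=2746117.5049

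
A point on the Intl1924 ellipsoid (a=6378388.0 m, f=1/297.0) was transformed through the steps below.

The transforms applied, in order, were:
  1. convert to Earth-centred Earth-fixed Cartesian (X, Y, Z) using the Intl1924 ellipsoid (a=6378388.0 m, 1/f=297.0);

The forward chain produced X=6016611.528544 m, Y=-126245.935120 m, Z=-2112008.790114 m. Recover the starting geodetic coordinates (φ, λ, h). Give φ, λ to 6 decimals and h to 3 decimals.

start: X=6016611.5285, Y=-126245.9351, Z=-2112008.7901 m
→ geod (Bowring, a=6378388.000): φ=-19.45969000°, λ=-1.20205500°, h=1762.0790 m

φ=-19.459690°, λ=-1.202055°, h=1762.079 m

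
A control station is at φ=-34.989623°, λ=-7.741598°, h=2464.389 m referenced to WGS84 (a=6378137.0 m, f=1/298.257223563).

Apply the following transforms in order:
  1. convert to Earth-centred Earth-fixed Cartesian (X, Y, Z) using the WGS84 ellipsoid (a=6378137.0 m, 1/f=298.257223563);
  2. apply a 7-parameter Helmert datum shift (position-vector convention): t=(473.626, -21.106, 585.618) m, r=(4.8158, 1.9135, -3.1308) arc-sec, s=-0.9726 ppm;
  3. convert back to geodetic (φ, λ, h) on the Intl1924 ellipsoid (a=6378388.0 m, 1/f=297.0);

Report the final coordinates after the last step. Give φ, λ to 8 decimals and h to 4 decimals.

start: φ=-34.989623°, λ=-7.741598°, h=2464.389 m
→ ECEF (a=6378137.000, f=1/298.257223563): X=5185409.7389, Y=-704928.8233, Z=-3638336.9675
→ Helmert 7p (PV): X=5185833.8693, Y=-704943.0040, Z=-3637812.3738
→ geod (Bowring, a=6378388.000): φ=-34.98434187°, λ=-7.74112635°, h=2288.4448 m

φ=-34.98434187°, λ=-7.74112635°, h=2288.4448 m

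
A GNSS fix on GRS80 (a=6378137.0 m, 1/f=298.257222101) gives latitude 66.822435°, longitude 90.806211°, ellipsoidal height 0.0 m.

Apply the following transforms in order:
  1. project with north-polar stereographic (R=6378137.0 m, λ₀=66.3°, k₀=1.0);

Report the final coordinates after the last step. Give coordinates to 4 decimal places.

E=1085047.6222 m, N=-2380235.9036 m

start: φ=66.822435°, λ=90.806211°, h=0.000 m
→ stereo (R=6378137.0, λ₀=66.3°): E=1085047.6222, N=-2380235.9036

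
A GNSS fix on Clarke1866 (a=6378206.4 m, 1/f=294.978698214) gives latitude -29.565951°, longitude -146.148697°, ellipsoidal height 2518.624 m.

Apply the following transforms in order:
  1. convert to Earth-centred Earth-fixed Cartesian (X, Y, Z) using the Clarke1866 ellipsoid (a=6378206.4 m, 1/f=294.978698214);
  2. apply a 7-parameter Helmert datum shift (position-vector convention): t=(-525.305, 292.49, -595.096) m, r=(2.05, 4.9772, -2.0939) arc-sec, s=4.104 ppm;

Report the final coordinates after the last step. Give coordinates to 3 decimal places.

X=-4613549.965 m, Y=-3093693.929 m, Z=-3130213.785 m

start: φ=-29.565951°, λ=-146.148697°, h=2518.624 m
→ ECEF (a=6378206.400, f=1/294.978698214): X=-4612898.7991, Y=-3094051.6539, Z=-3129686.4046
→ Helmert 7p (PV): X=-4613549.9650, Y=-3093693.9287, Z=-3130213.7854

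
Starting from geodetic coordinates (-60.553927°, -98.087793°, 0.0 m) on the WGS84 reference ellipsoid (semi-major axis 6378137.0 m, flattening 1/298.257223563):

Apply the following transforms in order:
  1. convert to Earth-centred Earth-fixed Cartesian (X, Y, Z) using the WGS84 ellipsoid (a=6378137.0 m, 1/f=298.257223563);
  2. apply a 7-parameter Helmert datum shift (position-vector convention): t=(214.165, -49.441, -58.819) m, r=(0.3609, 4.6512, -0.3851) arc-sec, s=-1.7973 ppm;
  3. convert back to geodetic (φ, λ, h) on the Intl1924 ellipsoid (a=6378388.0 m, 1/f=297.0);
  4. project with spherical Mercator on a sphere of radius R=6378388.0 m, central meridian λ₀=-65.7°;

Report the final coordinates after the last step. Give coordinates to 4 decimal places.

start: φ=-60.553927°, λ=-98.087793°, h=0.000 m
→ ECEF (a=6378137.000, f=1/298.257223563): X=-442261.0715, Y=-3112241.4573, Z=-5531076.7221
→ Helmert 7p (PV): X=-442176.6459, Y=-3112274.8013, Z=-5531121.0727
→ geod (Bowring, a=6378388.000): φ=-60.55466079°, λ=-98.08618401°, h=-132.7572 m
→ merc (R=6378388.0, λ₀=-65.7°): E=-3605355.3894, N=-8524611.4463

E=-3605355.3894 m, N=-8524611.4463 m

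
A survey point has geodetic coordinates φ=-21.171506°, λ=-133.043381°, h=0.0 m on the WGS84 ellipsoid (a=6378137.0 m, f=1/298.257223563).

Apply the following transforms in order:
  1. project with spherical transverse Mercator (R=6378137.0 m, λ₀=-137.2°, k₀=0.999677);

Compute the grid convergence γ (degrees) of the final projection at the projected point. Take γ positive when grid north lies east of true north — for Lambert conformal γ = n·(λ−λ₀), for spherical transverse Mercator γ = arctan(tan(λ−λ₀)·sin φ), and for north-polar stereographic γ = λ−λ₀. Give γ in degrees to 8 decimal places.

start: φ=-21.171506°, λ=-133.043381°, h=0.000 m
→ into tm (λ₀=-137.2°): φ=-21.17150600°, λ−λ₀=4.15661900°
convergence γ = -1.50350212°

-1.50350212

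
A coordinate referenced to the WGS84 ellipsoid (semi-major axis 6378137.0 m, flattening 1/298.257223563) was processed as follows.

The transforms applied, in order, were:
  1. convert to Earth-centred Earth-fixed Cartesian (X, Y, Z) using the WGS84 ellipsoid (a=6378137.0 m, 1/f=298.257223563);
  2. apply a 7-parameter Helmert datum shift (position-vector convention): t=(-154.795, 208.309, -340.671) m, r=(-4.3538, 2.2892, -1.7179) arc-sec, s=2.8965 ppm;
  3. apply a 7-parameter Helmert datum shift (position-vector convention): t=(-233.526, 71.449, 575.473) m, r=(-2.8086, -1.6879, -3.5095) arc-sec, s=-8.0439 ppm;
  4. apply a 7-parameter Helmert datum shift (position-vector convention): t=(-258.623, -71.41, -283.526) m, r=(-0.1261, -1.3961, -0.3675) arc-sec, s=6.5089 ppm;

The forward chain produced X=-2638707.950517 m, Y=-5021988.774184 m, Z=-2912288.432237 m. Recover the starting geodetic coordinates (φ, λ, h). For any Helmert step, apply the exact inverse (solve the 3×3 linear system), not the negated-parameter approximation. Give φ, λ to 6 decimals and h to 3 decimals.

start: X=-2638707.9505, Y=-5021988.7742, Z=-2912288.4322 m
→ Helmert⁻¹: X=-2638442.9164, Y=-5021887.5979, Z=-2911971.1643
→ Helmert⁻¹: X=-2638168.9994, Y=-5022004.6710, Z=-2912616.8591
→ Helmert⁻¹: X=-2637932.4129, Y=-5022158.9290, Z=-2912403.0363
→ geod (Bowring, a=6378137.000): φ=-27.33242100°, λ=-117.71108900°, h=3085.1700 m

φ=-27.332421°, λ=-117.711089°, h=3085.170 m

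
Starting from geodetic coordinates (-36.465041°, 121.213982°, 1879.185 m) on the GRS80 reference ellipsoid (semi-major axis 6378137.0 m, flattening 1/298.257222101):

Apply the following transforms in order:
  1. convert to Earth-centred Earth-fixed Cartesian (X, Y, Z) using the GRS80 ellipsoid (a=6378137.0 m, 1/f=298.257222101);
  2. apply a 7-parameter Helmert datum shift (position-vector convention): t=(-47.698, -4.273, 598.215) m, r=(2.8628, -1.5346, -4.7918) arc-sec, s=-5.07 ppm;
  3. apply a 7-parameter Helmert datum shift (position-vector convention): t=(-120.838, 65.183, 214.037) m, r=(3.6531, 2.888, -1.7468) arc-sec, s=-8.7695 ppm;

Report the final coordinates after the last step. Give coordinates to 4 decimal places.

X=-2662199.1722 m, Y=4393568.6531 m, Z=-3769911.5915 m

start: φ=-36.465041°, λ=121.213982°, h=1879.185 m
→ ECEF (a=6378137.000, f=1/298.257222101): X=-2662182.0150, Y=4393365.0448, Z=-3770932.2787
→ Helmert 7p (PV): X=-2662086.0972, Y=4393452.6805, Z=-3770273.7752
→ Helmert 7p (PV): X=-2662199.1722, Y=4393568.6531, Z=-3769911.5915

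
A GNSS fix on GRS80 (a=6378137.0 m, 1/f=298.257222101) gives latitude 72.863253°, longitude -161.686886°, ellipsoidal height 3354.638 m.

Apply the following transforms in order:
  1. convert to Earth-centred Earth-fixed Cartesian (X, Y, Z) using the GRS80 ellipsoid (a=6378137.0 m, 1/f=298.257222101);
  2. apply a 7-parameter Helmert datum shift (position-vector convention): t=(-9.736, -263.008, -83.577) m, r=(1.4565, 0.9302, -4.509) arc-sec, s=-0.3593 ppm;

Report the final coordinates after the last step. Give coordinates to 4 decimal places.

start: φ=72.863253°, λ=-161.686886°, h=3354.638 m
→ ECEF (a=6378137.000, f=1/298.257222101): X=-1790574.0887, Y=-592630.4526, Z=6075968.7216
→ Helmert 7p (PV): X=-1790568.7354, Y=-592897.0096, Z=6075886.8518

X=-1790568.7354 m, Y=-592897.0096 m, Z=6075886.8518 m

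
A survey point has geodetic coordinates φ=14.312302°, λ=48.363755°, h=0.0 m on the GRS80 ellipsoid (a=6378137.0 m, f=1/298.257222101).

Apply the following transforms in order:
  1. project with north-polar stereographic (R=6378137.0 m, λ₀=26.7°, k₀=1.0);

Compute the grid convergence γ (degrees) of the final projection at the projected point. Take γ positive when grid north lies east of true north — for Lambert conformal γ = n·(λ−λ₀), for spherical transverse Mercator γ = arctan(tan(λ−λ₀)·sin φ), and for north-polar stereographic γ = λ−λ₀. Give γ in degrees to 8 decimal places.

21.66375500

start: φ=14.312302°, λ=48.363755°, h=0.000 m
→ into stereo (λ₀=26.7°): φ=14.31230200°, λ−λ₀=21.66375500°
convergence γ = 21.66375500°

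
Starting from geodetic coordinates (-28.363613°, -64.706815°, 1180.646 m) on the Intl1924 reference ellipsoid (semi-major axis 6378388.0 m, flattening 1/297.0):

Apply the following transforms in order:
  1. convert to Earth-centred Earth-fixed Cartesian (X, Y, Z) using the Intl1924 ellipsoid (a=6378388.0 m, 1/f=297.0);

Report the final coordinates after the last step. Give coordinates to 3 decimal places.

start: φ=-28.363613°, λ=-64.706815°, h=1180.646 m
→ ECEF (a=6378388.000, f=1/297.0): X=2400278.2213, Y=-5079391.4531, Z=-3012627.9321

X=2400278.221 m, Y=-5079391.453 m, Z=-3012627.932 m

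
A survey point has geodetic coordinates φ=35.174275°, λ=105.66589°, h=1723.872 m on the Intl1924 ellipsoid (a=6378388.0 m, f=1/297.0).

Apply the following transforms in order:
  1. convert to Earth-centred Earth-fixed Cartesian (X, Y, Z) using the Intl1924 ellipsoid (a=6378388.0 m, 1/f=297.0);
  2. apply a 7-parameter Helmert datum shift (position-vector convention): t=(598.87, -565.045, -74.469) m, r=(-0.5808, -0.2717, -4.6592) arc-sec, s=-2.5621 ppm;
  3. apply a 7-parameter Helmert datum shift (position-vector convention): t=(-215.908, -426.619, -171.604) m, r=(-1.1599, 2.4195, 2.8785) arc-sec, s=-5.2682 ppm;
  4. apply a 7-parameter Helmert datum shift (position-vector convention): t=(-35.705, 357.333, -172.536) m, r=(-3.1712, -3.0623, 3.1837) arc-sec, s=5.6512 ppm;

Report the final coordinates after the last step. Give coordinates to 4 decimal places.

start: φ=35.174275°, λ=105.665890°, h=1723.872 m
→ ECEF (a=6378388.000, f=1/297.0): X=-1409799.4625, Y=5027007.6251, Z=3654737.8435
→ Helmert 7p (PV): X=-1409088.2426, Y=5026471.8365, Z=3654637.9986
→ Helmert 7p (PV): X=-1409324.0042, Y=5026019.6240, Z=3654435.4044
→ Helmert 7p (PV): X=-1409499.5064, Y=5026439.7921, Z=3654185.3242

X=-1409499.5064 m, Y=5026439.7921 m, Z=3654185.3242 m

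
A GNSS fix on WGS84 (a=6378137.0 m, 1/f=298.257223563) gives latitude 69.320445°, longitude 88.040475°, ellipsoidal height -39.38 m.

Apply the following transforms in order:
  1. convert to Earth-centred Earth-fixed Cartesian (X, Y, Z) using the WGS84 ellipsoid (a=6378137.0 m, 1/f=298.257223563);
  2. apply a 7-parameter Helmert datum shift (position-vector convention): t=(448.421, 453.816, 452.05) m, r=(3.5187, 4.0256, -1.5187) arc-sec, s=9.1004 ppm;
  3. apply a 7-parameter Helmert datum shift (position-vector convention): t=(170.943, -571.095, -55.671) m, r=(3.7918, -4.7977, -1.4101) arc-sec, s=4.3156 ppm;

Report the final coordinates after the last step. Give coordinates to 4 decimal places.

start: φ=69.320445°, λ=88.040475°, h=-39.380 m
→ ECEF (a=6378137.000, f=1/298.257223563): X=77242.9723, Y=2257675.0330, Z=5944652.9209
→ Helmert 7p (PV): X=77824.7402, Y=2258047.4144, Z=5945196.0765
→ Helmert 7p (PV): X=77873.1706, Y=2257376.2402, Z=5945209.3830

X=77873.1706 m, Y=2257376.2402 m, Z=5945209.3830 m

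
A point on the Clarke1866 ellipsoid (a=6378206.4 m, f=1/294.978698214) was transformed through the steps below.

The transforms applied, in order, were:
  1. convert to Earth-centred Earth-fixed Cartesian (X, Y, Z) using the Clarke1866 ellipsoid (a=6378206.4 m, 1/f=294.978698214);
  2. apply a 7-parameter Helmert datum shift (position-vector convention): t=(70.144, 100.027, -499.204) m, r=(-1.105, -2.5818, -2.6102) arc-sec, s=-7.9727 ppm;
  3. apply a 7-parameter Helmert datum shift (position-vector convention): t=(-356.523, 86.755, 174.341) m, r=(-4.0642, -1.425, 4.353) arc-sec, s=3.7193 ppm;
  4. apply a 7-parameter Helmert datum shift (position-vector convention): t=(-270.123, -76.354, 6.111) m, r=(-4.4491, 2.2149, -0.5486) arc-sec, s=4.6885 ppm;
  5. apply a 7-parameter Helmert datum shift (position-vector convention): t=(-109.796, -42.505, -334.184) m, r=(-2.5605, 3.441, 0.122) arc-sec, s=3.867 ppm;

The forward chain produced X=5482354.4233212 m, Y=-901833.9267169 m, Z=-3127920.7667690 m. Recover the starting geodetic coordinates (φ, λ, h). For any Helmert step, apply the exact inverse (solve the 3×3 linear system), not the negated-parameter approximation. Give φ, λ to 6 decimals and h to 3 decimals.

φ=-29.537088°, λ=-9.339379°, h=3251.929 m

start: X=5482354.4233, Y=-901833.9267, Z=-3127920.7668 m
→ Helmert⁻¹: X=5482494.6596, Y=-901752.3536, Z=-3127494.2211
→ Helmert⁻¹: X=5482775.0577, Y=-901589.7311, Z=-3127446.2412
→ Helmert⁻¹: X=5483070.5496, Y=-901727.2201, Z=-3127664.5975
→ Helmert⁻¹: X=5483016.3878, Y=-901748.2983, Z=-3127263.7869
→ geod (Bowring, a=6378206.400): φ=-29.53708800°, λ=-9.33937900°, h=3251.9290 m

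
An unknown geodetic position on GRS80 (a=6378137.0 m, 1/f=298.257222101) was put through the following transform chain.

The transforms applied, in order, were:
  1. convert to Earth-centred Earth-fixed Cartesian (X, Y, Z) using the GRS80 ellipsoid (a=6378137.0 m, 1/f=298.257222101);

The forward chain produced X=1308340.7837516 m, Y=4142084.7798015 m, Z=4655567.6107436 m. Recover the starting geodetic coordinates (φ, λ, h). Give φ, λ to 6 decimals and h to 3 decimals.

start: X=1308340.7838, Y=4142084.7798, Z=4655567.6107 m
→ geod (Bowring, a=6378137.000): φ=47.17600000°, λ=72.47048200°, h=655.2490 m

φ=47.176000°, λ=72.470482°, h=655.249 m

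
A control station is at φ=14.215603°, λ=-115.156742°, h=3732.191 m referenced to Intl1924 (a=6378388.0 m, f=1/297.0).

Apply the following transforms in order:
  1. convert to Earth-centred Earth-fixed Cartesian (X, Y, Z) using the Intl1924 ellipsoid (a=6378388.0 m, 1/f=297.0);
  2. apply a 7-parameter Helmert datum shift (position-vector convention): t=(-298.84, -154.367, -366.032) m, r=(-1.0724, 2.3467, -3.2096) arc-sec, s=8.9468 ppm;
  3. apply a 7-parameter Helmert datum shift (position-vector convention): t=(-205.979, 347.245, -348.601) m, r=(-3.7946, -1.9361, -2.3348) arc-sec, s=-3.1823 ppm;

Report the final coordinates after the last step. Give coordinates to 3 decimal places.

start: φ=14.215603°, λ=-115.156742°, h=3732.191 m
→ ECEF (a=6378388.000, f=1/297.0): X=-2630470.3892, Y=-5601006.6235, Z=1557051.4803
→ Helmert 7p (PV): X=-2630862.2043, Y=-5601162.0742, Z=1556758.4270
→ Helmert 7p (PV): X=-2631137.8253, Y=-5600738.5856, Z=1556483.2203

X=-2631137.825 m, Y=-5600738.586 m, Z=1556483.220 m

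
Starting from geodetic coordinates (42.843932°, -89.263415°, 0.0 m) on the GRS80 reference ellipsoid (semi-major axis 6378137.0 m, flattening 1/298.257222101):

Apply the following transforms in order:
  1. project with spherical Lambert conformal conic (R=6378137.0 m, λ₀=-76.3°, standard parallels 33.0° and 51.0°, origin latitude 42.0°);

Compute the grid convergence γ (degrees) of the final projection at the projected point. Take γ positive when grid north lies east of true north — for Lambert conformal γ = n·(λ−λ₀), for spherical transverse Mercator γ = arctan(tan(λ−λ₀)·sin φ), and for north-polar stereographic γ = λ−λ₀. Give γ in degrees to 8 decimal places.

-8.71042690

start: φ=42.843932°, λ=-89.263415°, h=0.000 m
→ into lcc (λ₀=-76.3°): φ=42.84393200°, λ−λ₀=-12.96341500°
convergence γ = -8.71042690°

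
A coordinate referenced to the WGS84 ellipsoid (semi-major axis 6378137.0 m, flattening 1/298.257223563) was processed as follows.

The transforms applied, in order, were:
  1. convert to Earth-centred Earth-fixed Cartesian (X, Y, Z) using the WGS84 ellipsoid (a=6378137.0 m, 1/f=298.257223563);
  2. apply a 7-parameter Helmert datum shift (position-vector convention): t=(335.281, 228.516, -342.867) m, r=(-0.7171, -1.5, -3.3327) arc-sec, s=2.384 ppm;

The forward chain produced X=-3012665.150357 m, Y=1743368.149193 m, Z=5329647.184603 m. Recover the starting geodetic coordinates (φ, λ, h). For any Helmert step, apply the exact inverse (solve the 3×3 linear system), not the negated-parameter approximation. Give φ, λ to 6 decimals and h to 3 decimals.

φ=57.028611°, λ=149.949795°, h=2825.695 m

start: X=-3012665.1504, Y=1743368.1492, Z=5329647.1846 m
→ Helmert⁻¹: X=-3012982.6509, Y=1743068.2653, Z=5330005.3159
→ geod (Bowring, a=6378137.000): φ=57.02861100°, λ=149.94979500°, h=2825.6950 m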